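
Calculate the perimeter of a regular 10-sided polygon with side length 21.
Perimeter = number of sides * side length
Perimeter = 10 * 21
Perimeter = 210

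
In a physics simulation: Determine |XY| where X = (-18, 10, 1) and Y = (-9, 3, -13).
d = √[(9)² + (-7)² + (-14)²] = √326 = 18.06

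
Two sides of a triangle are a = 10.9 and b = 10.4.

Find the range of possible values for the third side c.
By the triangle inequality: |a - b| < c < a + b
|10.9 - 10.4| < c < 10.9 + 10.4
0.5 < c < 21.3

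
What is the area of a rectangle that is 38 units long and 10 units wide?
Area = length * width
Area = 38 * 10
Area = 380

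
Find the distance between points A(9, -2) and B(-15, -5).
Using the distance formula: d = sqrt((x₂-x₁)² + (y₂-y₁)²)
dx = (-15) - 9 = -24
dy = (-5) - (-2) = -3
d = sqrt((-24)² + (-3)²) = sqrt(576 + 9) = sqrt(585) = 24.19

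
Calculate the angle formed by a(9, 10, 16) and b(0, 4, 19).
a·b = 344, |a|² = 437, |b|² = 377
cos θ = 344/√164749 ≈ 0.8475
θ ≈ 32.06°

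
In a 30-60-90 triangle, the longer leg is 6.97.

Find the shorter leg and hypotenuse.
In a 30-60-90 triangle, sides are in ratio 1 : √3 : 2.
Long leg = short leg·√3  →  short leg = 6.97/√3 = 4.024
Hypotenuse = 2·(short leg) = 2·6.97/√3 = 8.048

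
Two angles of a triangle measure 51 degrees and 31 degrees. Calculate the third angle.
Sum of angles in a triangle = 180 degrees
Third angle = 180 - 51 - 31
Third angle = 98 degrees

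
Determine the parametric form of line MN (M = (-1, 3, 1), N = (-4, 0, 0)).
Direction vector d = N - M = (-3, -3, -1)
x = -1 - 3t, y = 3 - 3t, z = 1 - t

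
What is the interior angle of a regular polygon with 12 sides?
Interior angle of a regular n-gon = (n-2)*180/n
Interior angle = (12-2)*180/12
Interior angle = 10*180/12
Interior angle = 1800/12
Interior angle = 150 degrees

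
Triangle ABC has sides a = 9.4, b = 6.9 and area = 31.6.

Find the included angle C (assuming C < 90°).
Area = ½ab·sin(C)  →  sin(C) = 2·Area/(ab)
sin(C) = 2·31.6/(9.4·6.9) = 0.974406
C = arcsin(0.974406) = 77.01°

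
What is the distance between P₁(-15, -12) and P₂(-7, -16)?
Using the distance formula: d = sqrt((x₂-x₁)² + (y₂-y₁)²)
dx = (-7) - (-15) = 8
dy = (-16) - (-12) = -4
d = sqrt(8² + (-4)²) = sqrt(64 + 16) = sqrt(80) = 8.94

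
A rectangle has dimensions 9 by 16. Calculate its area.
Area = length * width
Area = 9 * 16
Area = 144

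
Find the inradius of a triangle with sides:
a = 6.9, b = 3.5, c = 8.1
s = (a+b+c)/2 = (6.9+3.5+8.1)/2 = 9.25
Area = √(s(s-a)(s-b)(s-c)) = √(9.25·2.35·5.75·1.15) = 11.9891
r = Area/s = 11.9891/9.25 = 1.296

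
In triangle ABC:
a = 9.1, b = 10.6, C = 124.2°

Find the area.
Using A = ½ab·sin(C):
A = ½·9.1·10.6·sin(124.2°) = ½·96.46·0.827081 = 39.89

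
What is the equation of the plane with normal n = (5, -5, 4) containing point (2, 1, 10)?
d = n·P = (5)(2) + (-5)(1) + (4)(10) = 45
Plane: 5x - 5y + 4z = 45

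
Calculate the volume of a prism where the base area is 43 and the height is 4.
Volume = base area * height
Volume = 43 * 4
Volume = 172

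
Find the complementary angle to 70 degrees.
Complementary angles sum to 90 degrees.
Other angle = 90 - 70
Other angle = 20 degrees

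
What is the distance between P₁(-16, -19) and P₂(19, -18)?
Using the distance formula: d = sqrt((x₂-x₁)² + (y₂-y₁)²)
dx = 19 - (-16) = 35
dy = (-18) - (-19) = 1
d = sqrt(35² + 1²) = sqrt(1225 + 1) = sqrt(1226) = 35.01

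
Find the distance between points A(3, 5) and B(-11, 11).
Using the distance formula: d = sqrt((x₂-x₁)² + (y₂-y₁)²)
dx = (-11) - 3 = -14
dy = 11 - 5 = 6
d = sqrt((-14)² + 6²) = sqrt(196 + 36) = sqrt(232) = 15.23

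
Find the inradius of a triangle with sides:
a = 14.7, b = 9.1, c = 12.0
s = (a+b+c)/2 = (14.7+9.1+12.0)/2 = 17.9
Area = √(s(s-a)(s-b)(s-c)) = √(17.9·3.2·8.8·5.9) = 54.5342
r = Area/s = 54.5342/17.9 = 3.047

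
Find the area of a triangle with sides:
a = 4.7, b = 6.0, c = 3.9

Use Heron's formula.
s = (a+b+c)/2 = (4.7+6.0+3.9)/2 = 7.3
A = √(s(s-a)(s-b)(s-c)) = √(7.3·2.6·1.3·3.4)
A = √83.8916 = 9.159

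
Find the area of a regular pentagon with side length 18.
For a regular 5-gon with side length s = 18:
Apothem a = s / (2*tan(pi/5)) = 18 / (2*tan(pi/5)) ≈ 12.3874
Perimeter P = 5 * 18 = 90
Area = (1/2) * P * a = (1/2) * 90 * 12.3874 = 557.43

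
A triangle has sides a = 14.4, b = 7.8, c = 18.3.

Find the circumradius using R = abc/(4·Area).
s = (a+b+c)/2 = 20.25
Area = √(s(s-a)(s-b)(s-c)) = √(20.25·5.85·12.45·1.95) = 53.6281
R = abc/(4·Area) = (14.4·7.8·18.3)/(4·53.6281) = 2055.456/214.5124 = 9.582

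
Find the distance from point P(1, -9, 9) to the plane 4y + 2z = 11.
d = |0(1) + 4(-9) + 2(9) - (11)| / √(0² + 4² + 2²) = 29/√20 = 6.485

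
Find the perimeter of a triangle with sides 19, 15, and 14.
Perimeter = sum of all sides
Perimeter = 19 + 15 + 14
Perimeter = 48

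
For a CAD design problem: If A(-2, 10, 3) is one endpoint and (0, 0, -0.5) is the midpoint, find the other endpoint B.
B = (2×0 - (-2), 2×0 - 10, 2×(-0.5) - 3) = (2, -10, -4)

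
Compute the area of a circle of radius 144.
Area = pi * r²
Area = pi * 144²
Area = pi * 20736
Area = 65144.07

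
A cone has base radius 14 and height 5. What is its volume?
Volume = (1/3) * pi * r² * h
Volume = (1/3) * pi * 14² * 5
Volume = (1/3) * pi * 196 * 5
Volume = (1/3) * pi * 980
Volume = 1026.25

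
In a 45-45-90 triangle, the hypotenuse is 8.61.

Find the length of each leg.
In a 45-45-90 triangle, hypotenuse = leg·√2  →  leg = hypotenuse/√2
leg = 8.61/√2 = 6.088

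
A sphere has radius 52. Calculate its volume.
Volume = (4/3) * pi * r³
Volume = (4/3) * pi * 52³
Volume = (4/3) * pi * 140608
Volume = 588977.41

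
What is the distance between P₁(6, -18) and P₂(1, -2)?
Using the distance formula: d = sqrt((x₂-x₁)² + (y₂-y₁)²)
dx = 1 - 6 = -5
dy = (-2) - (-18) = 16
d = sqrt((-5)² + 16²) = sqrt(25 + 256) = sqrt(281) = 16.76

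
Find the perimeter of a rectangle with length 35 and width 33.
Perimeter = 2 * (length + width)
Perimeter = 2 * (35 + 33)
Perimeter = 2 * 68
Perimeter = 136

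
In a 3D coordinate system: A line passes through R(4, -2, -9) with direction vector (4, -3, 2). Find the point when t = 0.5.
P(0.5) = (4 + 4(0.5), -2 + (-3)(0.5), -9 + 2(0.5)) = (6, -3.5, -8)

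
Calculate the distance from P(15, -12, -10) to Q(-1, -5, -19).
d = √[(-16)² + (7)² + (-9)²] = √386 = 19.65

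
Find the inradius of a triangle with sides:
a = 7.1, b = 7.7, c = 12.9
s = (a+b+c)/2 = (7.1+7.7+12.9)/2 = 13.85
Area = √(s(s-a)(s-b)(s-c)) = √(13.85·6.75·6.15·0.95) = 23.3709
r = Area/s = 23.3709/13.85 = 1.687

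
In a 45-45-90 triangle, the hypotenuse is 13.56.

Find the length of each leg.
In a 45-45-90 triangle, hypotenuse = leg·√2  →  leg = hypotenuse/√2
leg = 13.56/√2 = 9.588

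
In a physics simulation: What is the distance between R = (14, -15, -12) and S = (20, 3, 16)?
d = √[(6)² + (18)² + (28)²] = √1144 = 33.82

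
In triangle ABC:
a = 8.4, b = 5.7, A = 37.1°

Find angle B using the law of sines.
sin(B)/b = sin(A)/a
sin(B) = b·sin(A)/a = 5.7·sin(37.1°)/8.4 = 0.409320
B = arcsin(0.409320) = 24.16°  (b ≤ a, so B ≤ A and the acute solution is unique)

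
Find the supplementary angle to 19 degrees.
Supplementary angles sum to 180 degrees.
Other angle = 180 - 19
Other angle = 161 degrees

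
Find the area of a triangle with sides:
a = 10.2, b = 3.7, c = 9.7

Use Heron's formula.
s = (a+b+c)/2 = (10.2+3.7+9.7)/2 = 11.8
A = √(s(s-a)(s-b)(s-c)) = √(11.8·1.6·8.1·2.1)
A = √321.149 = 17.92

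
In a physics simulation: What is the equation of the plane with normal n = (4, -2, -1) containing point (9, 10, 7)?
d = n·P = (4)(9) + (-2)(10) + (-1)(7) = 9
Plane: 4x - 2y - z = 9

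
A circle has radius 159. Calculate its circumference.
Circumference = 2 * pi * r
Circumference = 2 * pi * 159
Circumference = 999.03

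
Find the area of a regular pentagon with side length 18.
For a regular 5-gon with side length s = 18:
Apothem a = s / (2*tan(pi/5)) = 18 / (2*tan(pi/5)) ≈ 12.3874
Perimeter P = 5 * 18 = 90
Area = (1/2) * P * a = (1/2) * 90 * 12.3874 = 557.43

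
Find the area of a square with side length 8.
Area = s²
Area = 8²
Area = 64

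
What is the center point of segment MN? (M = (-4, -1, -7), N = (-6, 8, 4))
Midpoint = ((-4-6)/2, (-1+8)/2, (-7+4)/2) = (-5, 3.5, -1.5)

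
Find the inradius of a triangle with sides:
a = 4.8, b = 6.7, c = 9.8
s = (a+b+c)/2 = (4.8+6.7+9.8)/2 = 10.65
Area = √(s(s-a)(s-b)(s-c)) = √(10.65·5.85·3.95·0.85) = 14.4631
r = Area/s = 14.4631/10.65 = 1.358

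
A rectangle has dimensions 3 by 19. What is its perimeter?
Perimeter = 2 * (length + width)
Perimeter = 2 * (3 + 19)
Perimeter = 2 * 22
Perimeter = 44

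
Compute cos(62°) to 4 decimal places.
cos(62 degrees) = 0.4695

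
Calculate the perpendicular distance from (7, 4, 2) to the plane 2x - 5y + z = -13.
d = |2(7) + (-5)(4) + 1(2) - (-13)| / √(2² + (-5)² + 1²) = 9/√30 = 1.643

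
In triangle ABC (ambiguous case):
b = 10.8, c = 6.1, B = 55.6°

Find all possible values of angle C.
sin(C)/c = sin(B)/b  →  sin(C) = c·sin(B)/b = 6.1·sin(55.6°)/10.8 = 0.466036
C₁ = arcsin(0.466036) = 27.78°,  C₂ = 180° - C₁ = 152.22°
Check C₂: A = 180° - 55.6° - 152.22° = -27.82° ≤ 0, rejected
C = 27.78° (one solution)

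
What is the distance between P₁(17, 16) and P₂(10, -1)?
Using the distance formula: d = sqrt((x₂-x₁)² + (y₂-y₁)²)
dx = 10 - 17 = -7
dy = (-1) - 16 = -17
d = sqrt((-7)² + (-17)²) = sqrt(49 + 289) = sqrt(338) = 18.38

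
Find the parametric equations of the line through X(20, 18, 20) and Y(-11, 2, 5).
Direction vector d = Y - X = (-31, -16, -15)
x = 20 - 31t, y = 18 - 16t, z = 20 - 15t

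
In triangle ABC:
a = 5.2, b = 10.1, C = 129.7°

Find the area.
Using A = ½ab·sin(C):
A = ½·5.2·10.1·sin(129.7°) = ½·52.52·0.769400 = 20.2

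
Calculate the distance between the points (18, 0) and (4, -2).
Using the distance formula: d = sqrt((x₂-x₁)² + (y₂-y₁)²)
dx = 4 - 18 = -14
dy = (-2) - 0 = -2
d = sqrt((-14)² + (-2)²) = sqrt(196 + 4) = sqrt(200) = 14.14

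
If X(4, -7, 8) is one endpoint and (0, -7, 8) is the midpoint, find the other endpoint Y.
Y = (2×0 - 4, 2×(-7) - (-7), 2×8 - 8) = (-4, -7, 8)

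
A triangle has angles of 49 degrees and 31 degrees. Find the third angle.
Sum of angles in a triangle = 180 degrees
Third angle = 180 - 49 - 31
Third angle = 100 degrees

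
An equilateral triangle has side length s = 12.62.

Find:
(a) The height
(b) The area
(a) Height h = s·√3/2 = 12.62·√3/2 = 10.93
(b) Area = (√3/4)·s² = (√3/4)·12.62² = (√3/4)·159.264 = 68.96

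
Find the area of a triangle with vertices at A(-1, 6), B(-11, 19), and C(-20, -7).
Using the coordinate formula: Area = (1/2)|x₁(y₂-y₃) + x₂(y₃-y₁) + x₃(y₁-y₂)|
Area = (1/2)|(-1)(19-(-7)) + (-11)((-7)-6) + (-20)(6-19)|
Area = (1/2)|(-1)*26 + (-11)*(-13) + (-20)*(-13)|
Area = (1/2)|(-26) + 143 + 260|
Area = (1/2)*377 = 188.50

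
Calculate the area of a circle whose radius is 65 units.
Area = pi * r²
Area = pi * 65²
Area = pi * 4225
Area = 13273.23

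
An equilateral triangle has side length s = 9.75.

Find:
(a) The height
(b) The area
(a) Height h = s·√3/2 = 9.75·√3/2 = 8.444
(b) Area = (√3/4)·s² = (√3/4)·9.75² = (√3/4)·95.0625 = 41.16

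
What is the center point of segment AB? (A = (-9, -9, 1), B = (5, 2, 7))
Midpoint = ((-9+5)/2, (-9+2)/2, (1+7)/2) = (-2, -3.5, 4)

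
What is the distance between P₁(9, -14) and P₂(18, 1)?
Using the distance formula: d = sqrt((x₂-x₁)² + (y₂-y₁)²)
dx = 18 - 9 = 9
dy = 1 - (-14) = 15
d = sqrt(9² + 15²) = sqrt(81 + 225) = sqrt(306) = 17.49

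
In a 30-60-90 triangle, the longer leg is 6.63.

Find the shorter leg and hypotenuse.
In a 30-60-90 triangle, sides are in ratio 1 : √3 : 2.
Long leg = short leg·√3  →  short leg = 6.63/√3 = 3.828
Hypotenuse = 2·(short leg) = 2·6.63/√3 = 7.656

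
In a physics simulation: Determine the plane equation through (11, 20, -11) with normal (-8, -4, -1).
d = n·P = (-8)(11) + (-4)(20) + (-1)(-11) = -157
Plane: -8x - 4y - z = -157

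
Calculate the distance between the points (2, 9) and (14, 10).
Using the distance formula: d = sqrt((x₂-x₁)² + (y₂-y₁)²)
dx = 14 - 2 = 12
dy = 10 - 9 = 1
d = sqrt(12² + 1²) = sqrt(144 + 1) = sqrt(145) = 12.04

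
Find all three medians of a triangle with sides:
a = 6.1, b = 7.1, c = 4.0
Using m_x = ½√(2y² + 2z² - x²):
m_a = ½√(2·7.1² + 2·4.0² - 6.1²) = ½√95.61 = 4.889
m_b = ½√(2·6.1² + 2·4.0² - 7.1²) = ½√56.01 = 3.742
m_c = ½√(2·6.1² + 2·7.1² - 4.0²) = ½√159.24 = 6.31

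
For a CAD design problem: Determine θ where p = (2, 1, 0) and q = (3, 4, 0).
p·q = 10, |p|² = 5, |q|² = 25
cos θ = 10/√125 ≈ 0.8944
θ ≈ 26.57°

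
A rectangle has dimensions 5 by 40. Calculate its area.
Area = length * width
Area = 5 * 40
Area = 200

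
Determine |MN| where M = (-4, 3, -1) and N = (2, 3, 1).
d = √[(6)² + (0)² + (2)²] = √40 = 6.325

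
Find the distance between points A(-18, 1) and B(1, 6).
Using the distance formula: d = sqrt((x₂-x₁)² + (y₂-y₁)²)
dx = 1 - (-18) = 19
dy = 6 - 1 = 5
d = sqrt(19² + 5²) = sqrt(361 + 25) = sqrt(386) = 19.65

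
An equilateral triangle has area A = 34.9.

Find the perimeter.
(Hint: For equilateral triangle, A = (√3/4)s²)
A = (√3/4)s²  →  s² = 4A/√3 = 4·34.9/√3 = 80.5981
s = 8.97764
Perimeter = 3s = 26.93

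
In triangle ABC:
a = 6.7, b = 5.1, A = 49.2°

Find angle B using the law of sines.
sin(B)/b = sin(A)/a
sin(B) = b·sin(A)/a = 5.1·sin(49.2°)/6.7 = 0.576220
B = arcsin(0.576220) = 35.19°  (b ≤ a, so B ≤ A and the acute solution is unique)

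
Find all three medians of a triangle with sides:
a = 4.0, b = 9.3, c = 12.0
Using m_x = ½√(2y² + 2z² - x²):
m_a = ½√(2·9.3² + 2·12.0² - 4.0²) = ½√444.98 = 10.55
m_b = ½√(2·4.0² + 2·12.0² - 9.3²) = ½√233.51 = 7.641
m_c = ½√(2·4.0² + 2·9.3² - 12.0²) = ½√60.98 = 3.904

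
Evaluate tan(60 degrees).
tan(60 degrees) = sqrt(3)
Decimal approximation: 1.7321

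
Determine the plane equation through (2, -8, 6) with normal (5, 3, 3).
d = n·P = (5)(2) + (3)(-8) + (3)(6) = 4
Plane: 5x + 3y + 3z = 4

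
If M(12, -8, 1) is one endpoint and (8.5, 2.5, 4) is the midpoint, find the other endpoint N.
N = (2×8.5 - 12, 2×2.5 - (-8), 2×4 - 1) = (5, 13, 7)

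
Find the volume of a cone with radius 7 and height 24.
Volume = (1/3) * pi * r² * h
Volume = (1/3) * pi * 7² * 24
Volume = (1/3) * pi * 49 * 24
Volume = (1/3) * pi * 1176
Volume = 1231.50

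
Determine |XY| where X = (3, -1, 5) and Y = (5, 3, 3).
d = √[(2)² + (4)² + (-2)²] = √24 = 4.899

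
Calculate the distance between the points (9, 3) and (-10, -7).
Using the distance formula: d = sqrt((x₂-x₁)² + (y₂-y₁)²)
dx = (-10) - 9 = -19
dy = (-7) - 3 = -10
d = sqrt((-19)² + (-10)²) = sqrt(361 + 100) = sqrt(461) = 21.47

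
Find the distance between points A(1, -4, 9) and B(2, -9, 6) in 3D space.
d = √[(1)² + (-5)² + (-3)²] = √35 = 5.916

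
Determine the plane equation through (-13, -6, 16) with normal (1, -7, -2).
d = n·P = (1)(-13) + (-7)(-6) + (-2)(16) = -3
Plane: x - 7y - 2z = -3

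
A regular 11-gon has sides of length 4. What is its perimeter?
Perimeter = number of sides * side length
Perimeter = 11 * 4
Perimeter = 44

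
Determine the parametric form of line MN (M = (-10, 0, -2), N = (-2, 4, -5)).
Direction vector d = N - M = (8, 4, -3)
x = -10 + 8t, y = 0 + 4t, z = -2 - 3t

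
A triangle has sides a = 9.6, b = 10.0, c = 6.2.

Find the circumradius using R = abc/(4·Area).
s = (a+b+c)/2 = 12.9
Area = √(s(s-a)(s-b)(s-c)) = √(12.9·3.3·2.9·6.7) = 28.76
R = abc/(4·Area) = (9.6·10.0·6.2)/(4·28.76) = 595.2/115.04 = 5.174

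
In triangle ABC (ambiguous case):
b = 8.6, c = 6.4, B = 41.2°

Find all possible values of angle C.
sin(C)/c = sin(B)/b  →  sin(C) = c·sin(B)/b = 6.4·sin(41.2°)/8.6 = 0.490188
C₁ = arcsin(0.490188) = 29.35°,  C₂ = 180° - C₁ = 150.65°
Check C₂: A = 180° - 41.2° - 150.65° = -11.85° ≤ 0, rejected
C = 29.35° (one solution)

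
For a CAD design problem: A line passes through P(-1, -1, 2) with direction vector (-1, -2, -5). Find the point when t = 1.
P(1) = (-1 + (-1)(1), -1 + (-2)(1), 2 + (-5)(1)) = (-2, -3, -3)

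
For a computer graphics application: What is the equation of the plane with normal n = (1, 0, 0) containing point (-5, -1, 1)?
d = n·P = (1)(-5) + (0)(-1) + (0)(1) = -5
Plane: x = -5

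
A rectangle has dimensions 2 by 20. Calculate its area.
Area = length * width
Area = 2 * 20
Area = 40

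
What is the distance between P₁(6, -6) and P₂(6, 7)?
Using the distance formula: d = sqrt((x₂-x₁)² + (y₂-y₁)²)
dx = 6 - 6 = 0
dy = 7 - (-6) = 13
d = sqrt(0² + 13²) = sqrt(0 + 169) = sqrt(169) = 13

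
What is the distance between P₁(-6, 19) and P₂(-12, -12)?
Using the distance formula: d = sqrt((x₂-x₁)² + (y₂-y₁)²)
dx = (-12) - (-6) = -6
dy = (-12) - 19 = -31
d = sqrt((-6)² + (-31)²) = sqrt(36 + 961) = sqrt(997) = 31.58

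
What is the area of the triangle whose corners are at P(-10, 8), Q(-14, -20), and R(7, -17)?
Using the coordinate formula: Area = (1/2)|x₁(y₂-y₃) + x₂(y₃-y₁) + x₃(y₁-y₂)|
Area = (1/2)|(-10)((-20)-(-17)) + (-14)((-17)-8) + 7(8-(-20))|
Area = (1/2)|(-10)*(-3) + (-14)*(-25) + 7*28|
Area = (1/2)|30 + 350 + 196|
Area = (1/2)*576 = 288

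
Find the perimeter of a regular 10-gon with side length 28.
Perimeter = number of sides * side length
Perimeter = 10 * 28
Perimeter = 280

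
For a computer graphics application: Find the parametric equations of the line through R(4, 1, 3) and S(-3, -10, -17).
Direction vector d = S - R = (-7, -11, -20)
x = 4 - 7t, y = 1 - 11t, z = 3 - 20t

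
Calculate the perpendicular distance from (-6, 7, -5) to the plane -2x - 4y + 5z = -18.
d = |(-2)(-6) + (-4)(7) + 5(-5) - (-18)| / √((-2)² + (-4)² + 5²) = 23/√45 = 3.429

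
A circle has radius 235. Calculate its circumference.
Circumference = 2 * pi * r
Circumference = 2 * pi * 235
Circumference = 1476.55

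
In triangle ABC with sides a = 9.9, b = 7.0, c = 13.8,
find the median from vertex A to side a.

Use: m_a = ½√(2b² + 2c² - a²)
m_a = ½√(2·7.0² + 2·13.8² - 9.9²)
m_a = ½√(98 + 380.88 - 98.01) = ½√380.87 = 9.758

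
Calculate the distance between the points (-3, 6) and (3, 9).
Using the distance formula: d = sqrt((x₂-x₁)² + (y₂-y₁)²)
dx = 3 - (-3) = 6
dy = 9 - 6 = 3
d = sqrt(6² + 3²) = sqrt(36 + 9) = sqrt(45) = 6.71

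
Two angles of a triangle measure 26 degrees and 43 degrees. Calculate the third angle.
Sum of angles in a triangle = 180 degrees
Third angle = 180 - 26 - 43
Third angle = 111 degrees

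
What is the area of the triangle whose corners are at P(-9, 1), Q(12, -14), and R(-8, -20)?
Using the coordinate formula: Area = (1/2)|x₁(y₂-y₃) + x₂(y₃-y₁) + x₃(y₁-y₂)|
Area = (1/2)|(-9)((-14)-(-20)) + 12((-20)-1) + (-8)(1-(-14))|
Area = (1/2)|(-9)*6 + 12*(-21) + (-8)*15|
Area = (1/2)|(-54) + (-252) + (-120)|
Area = (1/2)*426 = 213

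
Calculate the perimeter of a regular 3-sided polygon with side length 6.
Perimeter = number of sides * side length
Perimeter = 3 * 6
Perimeter = 18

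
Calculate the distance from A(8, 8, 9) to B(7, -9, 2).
d = √[(-1)² + (-17)² + (-7)²] = √339 = 18.41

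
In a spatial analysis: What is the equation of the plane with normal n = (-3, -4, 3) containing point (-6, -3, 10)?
d = n·P = (-3)(-6) + (-4)(-3) + (3)(10) = 60
Plane: -3x - 4y + 3z = 60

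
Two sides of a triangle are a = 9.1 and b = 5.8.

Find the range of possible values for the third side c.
By the triangle inequality: |a - b| < c < a + b
|9.1 - 5.8| < c < 9.1 + 5.8
3.3 < c < 14.9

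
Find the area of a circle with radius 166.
Area = pi * r²
Area = pi * 166²
Area = pi * 27556
Area = 86569.73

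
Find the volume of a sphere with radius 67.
Volume = (4/3) * pi * r³
Volume = (4/3) * pi * 67³
Volume = (4/3) * pi * 300763
Volume = 1259833.11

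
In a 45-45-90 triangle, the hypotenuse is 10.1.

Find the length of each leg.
In a 45-45-90 triangle, hypotenuse = leg·√2  →  leg = hypotenuse/√2
leg = 10.1/√2 = 7.142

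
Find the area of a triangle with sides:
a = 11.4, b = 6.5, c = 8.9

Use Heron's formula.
s = (a+b+c)/2 = (11.4+6.5+8.9)/2 = 13.4
A = √(s(s-a)(s-b)(s-c)) = √(13.4·2·6.9·4.5)
A = √832.14 = 28.85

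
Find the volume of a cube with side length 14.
Volume = s³
Volume = 14³
Volume = 2744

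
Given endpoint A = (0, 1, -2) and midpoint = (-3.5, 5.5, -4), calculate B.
B = (2×(-3.5) - 0, 2×5.5 - 1, 2×(-4) - (-2)) = (-7, 10, -6)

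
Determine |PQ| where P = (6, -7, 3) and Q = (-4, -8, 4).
d = √[(-10)² + (-1)² + (1)²] = √102 = 10.1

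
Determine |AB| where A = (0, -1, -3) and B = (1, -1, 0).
d = √[(1)² + (0)² + (3)²] = √10 = 3.162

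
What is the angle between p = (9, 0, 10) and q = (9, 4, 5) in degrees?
p·q = 131, |p|² = 181, |q|² = 122
cos θ = 131/√22082 ≈ 0.8816
θ ≈ 28.17°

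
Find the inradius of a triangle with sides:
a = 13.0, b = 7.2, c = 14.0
s = (a+b+c)/2 = (13.0+7.2+14.0)/2 = 17.1
Area = √(s(s-a)(s-b)(s-c)) = √(17.1·4.1·9.9·3.1) = 46.3862
r = Area/s = 46.3862/17.1 = 2.713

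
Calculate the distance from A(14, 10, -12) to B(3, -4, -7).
d = √[(-11)² + (-14)² + (5)²] = √342 = 18.49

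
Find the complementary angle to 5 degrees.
Complementary angles sum to 90 degrees.
Other angle = 90 - 5
Other angle = 85 degrees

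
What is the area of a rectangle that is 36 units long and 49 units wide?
Area = length * width
Area = 36 * 49
Area = 1764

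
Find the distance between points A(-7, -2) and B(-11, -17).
Using the distance formula: d = sqrt((x₂-x₁)² + (y₂-y₁)²)
dx = (-11) - (-7) = -4
dy = (-17) - (-2) = -15
d = sqrt((-4)² + (-15)²) = sqrt(16 + 225) = sqrt(241) = 15.52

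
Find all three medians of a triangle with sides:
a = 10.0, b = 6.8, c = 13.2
Using m_x = ½√(2y² + 2z² - x²):
m_a = ½√(2·6.8² + 2·13.2² - 10.0²) = ½√340.96 = 9.233
m_b = ½√(2·10.0² + 2·13.2² - 6.8²) = ½√502.24 = 11.21
m_c = ½√(2·10.0² + 2·6.8² - 13.2²) = ½√118.24 = 5.437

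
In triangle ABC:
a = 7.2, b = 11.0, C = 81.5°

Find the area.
Using A = ½ab·sin(C):
A = ½·7.2·11.0·sin(81.5°) = ½·79.2·0.989016 = 39.17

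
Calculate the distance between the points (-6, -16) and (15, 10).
Using the distance formula: d = sqrt((x₂-x₁)² + (y₂-y₁)²)
dx = 15 - (-6) = 21
dy = 10 - (-16) = 26
d = sqrt(21² + 26²) = sqrt(441 + 676) = sqrt(1117) = 33.42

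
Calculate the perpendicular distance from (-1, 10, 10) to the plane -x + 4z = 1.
d = |(-1)(-1) + 0(10) + 4(10) - (1)| / √((-1)² + 0² + 4²) = 40/√17 = 9.701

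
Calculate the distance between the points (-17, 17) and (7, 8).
Using the distance formula: d = sqrt((x₂-x₁)² + (y₂-y₁)²)
dx = 7 - (-17) = 24
dy = 8 - 17 = -9
d = sqrt(24² + (-9)²) = sqrt(576 + 81) = sqrt(657) = 25.63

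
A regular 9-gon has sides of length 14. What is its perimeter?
Perimeter = number of sides * side length
Perimeter = 9 * 14
Perimeter = 126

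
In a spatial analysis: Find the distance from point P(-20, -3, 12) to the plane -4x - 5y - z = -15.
d = |(-4)(-20) + (-5)(-3) + (-1)(12) - (-15)| / √((-4)² + (-5)² + (-1)²) = 98/√42 = 15.12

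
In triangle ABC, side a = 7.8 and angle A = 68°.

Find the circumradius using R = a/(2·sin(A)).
R = a/(2·sin(A)) = 7.8/(2·sin(68°))
R = 7.8/(2·0.927184) = 7.8/1.854368 = 4.206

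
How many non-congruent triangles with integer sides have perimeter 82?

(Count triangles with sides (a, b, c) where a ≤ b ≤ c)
With a ≤ b ≤ c and a + b + c = 82, the triangle inequality a + b > c gives c < 82/2, so c ≤ 40.
Iterate a from 1 to ⌊p/3⌋ = 27; for each a, b ranges from a to ⌊(p−a)/2⌋ with c = p − a − b, keeping only c ≥ b.
Triples: (2, 40, 40), (3, 39, 40), (4, 38, 40), …
Count = 140 triangles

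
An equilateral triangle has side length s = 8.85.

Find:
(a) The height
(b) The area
(a) Height h = s·√3/2 = 8.85·√3/2 = 7.664
(b) Area = (√3/4)·s² = (√3/4)·8.85² = (√3/4)·78.3225 = 33.91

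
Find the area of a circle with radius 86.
Area = pi * r²
Area = pi * 86²
Area = pi * 7396
Area = 23235.22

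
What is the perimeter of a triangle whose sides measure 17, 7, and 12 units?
Perimeter = sum of all sides
Perimeter = 17 + 7 + 12
Perimeter = 36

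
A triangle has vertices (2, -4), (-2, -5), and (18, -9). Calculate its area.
Using the coordinate formula: Area = (1/2)|x₁(y₂-y₃) + x₂(y₃-y₁) + x₃(y₁-y₂)|
Area = (1/2)|2((-5)-(-9)) + (-2)((-9)-(-4)) + 18((-4)-(-5))|
Area = (1/2)|2*4 + (-2)*(-5) + 18*1|
Area = (1/2)|8 + 10 + 18|
Area = (1/2)*36 = 18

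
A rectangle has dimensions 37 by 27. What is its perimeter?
Perimeter = 2 * (length + width)
Perimeter = 2 * (37 + 27)
Perimeter = 2 * 64
Perimeter = 128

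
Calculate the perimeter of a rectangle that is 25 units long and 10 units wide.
Perimeter = 2 * (length + width)
Perimeter = 2 * (25 + 10)
Perimeter = 2 * 35
Perimeter = 70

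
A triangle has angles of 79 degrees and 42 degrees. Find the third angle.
Sum of angles in a triangle = 180 degrees
Third angle = 180 - 79 - 42
Third angle = 59 degrees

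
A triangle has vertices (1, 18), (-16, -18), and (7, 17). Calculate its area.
Using the coordinate formula: Area = (1/2)|x₁(y₂-y₃) + x₂(y₃-y₁) + x₃(y₁-y₂)|
Area = (1/2)|1((-18)-17) + (-16)(17-18) + 7(18-(-18))|
Area = (1/2)|1*(-35) + (-16)*(-1) + 7*36|
Area = (1/2)|(-35) + 16 + 252|
Area = (1/2)*233 = 116.50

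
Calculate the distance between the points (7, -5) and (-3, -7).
Using the distance formula: d = sqrt((x₂-x₁)² + (y₂-y₁)²)
dx = (-3) - 7 = -10
dy = (-7) - (-5) = -2
d = sqrt((-10)² + (-2)²) = sqrt(100 + 4) = sqrt(104) = 10.20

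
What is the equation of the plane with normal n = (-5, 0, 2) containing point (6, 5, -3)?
d = n·P = (-5)(6) + (0)(5) + (2)(-3) = -36
Plane: -5x + 2z = -36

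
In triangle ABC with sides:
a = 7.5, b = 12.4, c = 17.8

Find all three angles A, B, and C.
By the law of cosines:
cos(A) = (b² + c² - a²)/(2bc) = 0.938633  →  A = 20.18°
cos(B) = (a² + c² - b²)/(2ac) = 0.821461  →  B = 34.77°
cos(C) = (a² + b² - c²)/(2ab) = -0.574355  →  C = 125.1°
Check: A + B + C = 180.0° ✓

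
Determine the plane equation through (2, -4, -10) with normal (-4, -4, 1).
d = n·P = (-4)(2) + (-4)(-4) + (1)(-10) = -2
Plane: -4x - 4y + z = -2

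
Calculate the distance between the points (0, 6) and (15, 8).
Using the distance formula: d = sqrt((x₂-x₁)² + (y₂-y₁)²)
dx = 15 - 0 = 15
dy = 8 - 6 = 2
d = sqrt(15² + 2²) = sqrt(225 + 4) = sqrt(229) = 15.13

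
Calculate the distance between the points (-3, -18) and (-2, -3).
Using the distance formula: d = sqrt((x₂-x₁)² + (y₂-y₁)²)
dx = (-2) - (-3) = 1
dy = (-3) - (-18) = 15
d = sqrt(1² + 15²) = sqrt(1 + 225) = sqrt(226) = 15.03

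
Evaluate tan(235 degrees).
tan(235 degrees) = 1.4281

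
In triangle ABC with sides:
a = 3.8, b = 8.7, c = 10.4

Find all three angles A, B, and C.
By the law of cosines:
cos(A) = (b² + c² - a²)/(2bc) = 0.936174  →  A = 20.58°
cos(B) = (a² + c² - b²)/(2ac) = 0.593497  →  B = 53.59°
cos(C) = (a² + b² - c²)/(2ab) = -0.272686  →  C = 105.8°
Check: A + B + C = 180.0° ✓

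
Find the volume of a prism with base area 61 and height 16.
Volume = base area * height
Volume = 61 * 16
Volume = 976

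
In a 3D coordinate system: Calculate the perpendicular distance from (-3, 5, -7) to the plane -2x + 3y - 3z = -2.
d = |(-2)(-3) + 3(5) + (-3)(-7) - (-2)| / √((-2)² + 3² + (-3)²) = 44/√22 = 9.381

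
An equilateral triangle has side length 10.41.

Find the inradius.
For an equilateral triangle, r = s/(2√3) where s is the side.
r = 10.41/(2√3) = 10.41/3.464102 = 3.005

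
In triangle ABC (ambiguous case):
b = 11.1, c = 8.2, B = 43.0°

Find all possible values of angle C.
sin(C)/c = sin(B)/b  →  sin(C) = c·sin(B)/b = 8.2·sin(43.0°)/11.1 = 0.503819
C₁ = arcsin(0.503819) = 30.25°,  C₂ = 180° - C₁ = 149.75°
Check C₂: A = 180° - 43.0° - 149.75° = -12.75° ≤ 0, rejected
C = 30.25° (one solution)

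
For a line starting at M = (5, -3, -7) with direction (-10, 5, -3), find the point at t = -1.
P(-1) = (5 + (-10)(-1), -3 + 5(-1), -7 + (-3)(-1)) = (15, -8, -4)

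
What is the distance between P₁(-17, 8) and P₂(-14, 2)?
Using the distance formula: d = sqrt((x₂-x₁)² + (y₂-y₁)²)
dx = (-14) - (-17) = 3
dy = 2 - 8 = -6
d = sqrt(3² + (-6)²) = sqrt(9 + 36) = sqrt(45) = 6.71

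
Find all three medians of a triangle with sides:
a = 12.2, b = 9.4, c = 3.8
Using m_x = ½√(2y² + 2z² - x²):
m_a = ½√(2·9.4² + 2·3.8² - 12.2²) = ½√56.76 = 3.767
m_b = ½√(2·12.2² + 2·3.8² - 9.4²) = ½√238.2 = 7.717
m_c = ½√(2·12.2² + 2·9.4² - 3.8²) = ½√459.96 = 10.72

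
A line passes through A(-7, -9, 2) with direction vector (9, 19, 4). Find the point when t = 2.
P(2) = (-7 + 9(2), -9 + 19(2), 2 + 4(2)) = (11, 29, 10)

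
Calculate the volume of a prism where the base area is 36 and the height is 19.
Volume = base area * height
Volume = 36 * 19
Volume = 684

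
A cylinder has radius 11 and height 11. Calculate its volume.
Volume = pi * r² * h
Volume = pi * 11² * 11
Volume = pi * 121 * 11
Volume = pi * 1331
Volume = 4181.46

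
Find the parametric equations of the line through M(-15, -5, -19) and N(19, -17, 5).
Direction vector d = N - M = (34, -12, 24)
x = -15 + 34t, y = -5 - 12t, z = -19 + 24t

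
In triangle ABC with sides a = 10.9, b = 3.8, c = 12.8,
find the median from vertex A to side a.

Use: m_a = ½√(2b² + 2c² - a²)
m_a = ½√(2·3.8² + 2·12.8² - 10.9²)
m_a = ½√(28.88 + 327.68 - 118.81) = ½√237.75 = 7.71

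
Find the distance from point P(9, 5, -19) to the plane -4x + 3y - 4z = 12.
d = |(-4)(9) + 3(5) + (-4)(-19) - (12)| / √((-4)² + 3² + (-4)²) = 43/√41 = 6.715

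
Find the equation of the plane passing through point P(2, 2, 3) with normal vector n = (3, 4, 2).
d = n·P = (3)(2) + (4)(2) + (2)(3) = 20
Plane: 3x + 4y + 2z = 20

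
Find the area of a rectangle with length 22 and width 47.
Area = length * width
Area = 22 * 47
Area = 1034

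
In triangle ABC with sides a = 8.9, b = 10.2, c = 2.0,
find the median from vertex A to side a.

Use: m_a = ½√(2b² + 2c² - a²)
m_a = ½√(2·10.2² + 2·2.0² - 8.9²)
m_a = ½√(208.08 + 8 - 79.21) = ½√136.87 = 5.85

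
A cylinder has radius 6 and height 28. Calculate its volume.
Volume = pi * r² * h
Volume = pi * 6² * 28
Volume = pi * 36 * 28
Volume = pi * 1008
Volume = 3166.73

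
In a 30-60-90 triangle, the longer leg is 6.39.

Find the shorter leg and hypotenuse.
In a 30-60-90 triangle, sides are in ratio 1 : √3 : 2.
Long leg = short leg·√3  →  short leg = 6.39/√3 = 3.689
Hypotenuse = 2·(short leg) = 2·6.39/√3 = 7.379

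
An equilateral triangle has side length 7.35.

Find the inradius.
For an equilateral triangle, r = s/(2√3) where s is the side.
r = 7.35/(2√3) = 7.35/3.464102 = 2.122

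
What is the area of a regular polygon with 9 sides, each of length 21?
For a regular 9-gon with side length s = 21:
Apothem a = s / (2*tan(pi/9)) = 21 / (2*tan(pi/9)) ≈ 28.8485
Perimeter P = 9 * 21 = 189
Area = (1/2) * P * a = (1/2) * 189 * 28.8485 = 2726.18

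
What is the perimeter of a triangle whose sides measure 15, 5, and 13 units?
Perimeter = sum of all sides
Perimeter = 15 + 5 + 13
Perimeter = 33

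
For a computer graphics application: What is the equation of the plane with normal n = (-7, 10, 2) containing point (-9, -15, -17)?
d = n·P = (-7)(-9) + (10)(-15) + (2)(-17) = -121
Plane: -7x + 10y + 2z = -121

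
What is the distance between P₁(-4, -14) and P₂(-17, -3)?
Using the distance formula: d = sqrt((x₂-x₁)² + (y₂-y₁)²)
dx = (-17) - (-4) = -13
dy = (-3) - (-14) = 11
d = sqrt((-13)² + 11²) = sqrt(169 + 121) = sqrt(290) = 17.03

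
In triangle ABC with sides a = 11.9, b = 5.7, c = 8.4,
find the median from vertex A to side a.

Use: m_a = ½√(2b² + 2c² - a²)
m_a = ½√(2·5.7² + 2·8.4² - 11.9²)
m_a = ½√(64.98 + 141.12 - 141.61) = ½√64.49 = 4.015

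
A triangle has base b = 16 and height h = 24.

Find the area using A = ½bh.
A = ½·16·24 = 192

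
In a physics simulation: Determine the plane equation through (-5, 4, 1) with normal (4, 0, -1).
d = n·P = (4)(-5) + (0)(4) + (-1)(1) = -21
Plane: 4x - z = -21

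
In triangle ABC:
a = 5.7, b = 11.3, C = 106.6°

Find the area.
Using A = ½ab·sin(C):
A = ½·5.7·11.3·sin(106.6°) = ½·64.41·0.958323 = 30.86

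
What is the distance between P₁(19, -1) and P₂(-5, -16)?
Using the distance formula: d = sqrt((x₂-x₁)² + (y₂-y₁)²)
dx = (-5) - 19 = -24
dy = (-16) - (-1) = -15
d = sqrt((-24)² + (-15)²) = sqrt(576 + 225) = sqrt(801) = 28.30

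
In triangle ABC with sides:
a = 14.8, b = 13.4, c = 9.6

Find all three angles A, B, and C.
By the law of cosines:
cos(A) = (b² + c² - a²)/(2bc) = 0.204757  →  A = 78.18°
cos(B) = (a² + c² - b²)/(2ac) = 0.463260  →  B = 62.4°
cos(C) = (a² + b² - c²)/(2ab) = 0.772590  →  C = 39.41°
Check: A + B + C = 180.0° ✓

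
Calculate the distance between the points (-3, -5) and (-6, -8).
Using the distance formula: d = sqrt((x₂-x₁)² + (y₂-y₁)²)
dx = (-6) - (-3) = -3
dy = (-8) - (-5) = -3
d = sqrt((-3)² + (-3)²) = sqrt(9 + 9) = sqrt(18) = 4.24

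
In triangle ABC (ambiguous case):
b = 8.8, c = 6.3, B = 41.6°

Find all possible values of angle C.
sin(C)/c = sin(B)/b  →  sin(C) = c·sin(B)/b = 6.3·sin(41.6°)/8.8 = 0.475311
C₁ = arcsin(0.475311) = 28.38°,  C₂ = 180° - C₁ = 151.62°
Check C₂: A = 180° - 41.6° - 151.62° = -13.22° ≤ 0, rejected
C = 28.38° (one solution)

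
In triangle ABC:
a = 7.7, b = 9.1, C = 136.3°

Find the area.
Using A = ½ab·sin(C):
A = ½·7.7·9.1·sin(136.3°) = ½·70.07·0.690882 = 24.21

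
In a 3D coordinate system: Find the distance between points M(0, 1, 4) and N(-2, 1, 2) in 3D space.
d = √[(-2)² + (0)² + (-2)²] = √8 = 2.828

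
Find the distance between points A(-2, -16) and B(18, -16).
Using the distance formula: d = sqrt((x₂-x₁)² + (y₂-y₁)²)
dx = 18 - (-2) = 20
dy = (-16) - (-16) = 0
d = sqrt(20² + 0²) = sqrt(400 + 0) = sqrt(400) = 20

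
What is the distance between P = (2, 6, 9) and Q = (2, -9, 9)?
d = √[(0)² + (-15)² + (0)²] = √225 = 15.0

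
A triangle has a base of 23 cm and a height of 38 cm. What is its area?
Area = (1/2) * base * height
Area = (1/2) * 23 * 38
Area = 437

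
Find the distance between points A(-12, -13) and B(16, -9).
Using the distance formula: d = sqrt((x₂-x₁)² + (y₂-y₁)²)
dx = 16 - (-12) = 28
dy = (-9) - (-13) = 4
d = sqrt(28² + 4²) = sqrt(784 + 16) = sqrt(800) = 28.28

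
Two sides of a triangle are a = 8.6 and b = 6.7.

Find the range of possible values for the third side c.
By the triangle inequality: |a - b| < c < a + b
|8.6 - 6.7| < c < 8.6 + 6.7
1.9 < c < 15.3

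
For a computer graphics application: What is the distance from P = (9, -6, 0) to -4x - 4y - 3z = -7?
d = |(-4)(9) + (-4)(-6) + (-3)(0) - (-7)| / √((-4)² + (-4)² + (-3)²) = 5/√41 = 0.7809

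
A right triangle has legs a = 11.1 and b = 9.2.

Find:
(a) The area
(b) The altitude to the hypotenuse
(a) Area = ½ab = ½·11.1·9.2 = 51.06
(b) Hypotenuse c = √(11.1² + 9.2²) = √207.85 = 14.417
    Area = ½·c·h_c  →  h_c = 2·Area/c = 2·51.06/14.417 = 7.083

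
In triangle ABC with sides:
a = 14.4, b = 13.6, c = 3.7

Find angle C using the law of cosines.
cos(C) = (a² + b² - c²)/(2ab)
cos(C) = (14.4² + 13.6² - 3.7²)/(2·14.4·13.6) = 378.63/391.68 = 0.966682
C = arccos(0.966682) = 14.83°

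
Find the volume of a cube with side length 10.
Volume = s³
Volume = 10³
Volume = 1000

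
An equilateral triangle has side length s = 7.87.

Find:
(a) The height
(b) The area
(a) Height h = s·√3/2 = 7.87·√3/2 = 6.816
(b) Area = (√3/4)·s² = (√3/4)·7.87² = (√3/4)·61.9369 = 26.82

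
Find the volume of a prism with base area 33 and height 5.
Volume = base area * height
Volume = 33 * 5
Volume = 165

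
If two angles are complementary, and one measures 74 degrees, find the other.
Complementary angles sum to 90 degrees.
Other angle = 90 - 74
Other angle = 16 degrees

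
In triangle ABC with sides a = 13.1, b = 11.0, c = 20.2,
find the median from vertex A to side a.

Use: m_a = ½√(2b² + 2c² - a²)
m_a = ½√(2·11.0² + 2·20.2² - 13.1²)
m_a = ½√(242 + 816.08 - 171.61) = ½√886.47 = 14.89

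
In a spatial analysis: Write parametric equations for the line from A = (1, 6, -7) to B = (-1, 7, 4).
Direction vector d = B - A = (-2, 1, 11)
x = 1 - 2t, y = 6 + t, z = -7 + 11t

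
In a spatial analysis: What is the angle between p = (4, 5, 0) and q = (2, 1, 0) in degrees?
p·q = 13, |p|² = 41, |q|² = 5
cos θ = 13/√205 ≈ 0.908
θ ≈ 24.78°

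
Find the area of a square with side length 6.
Area = s²
Area = 6²
Area = 36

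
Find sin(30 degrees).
sin(30 degrees) = 1/2
Decimal approximation: 0.5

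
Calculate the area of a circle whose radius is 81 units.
Area = pi * r²
Area = pi * 81²
Area = pi * 6561
Area = 20611.99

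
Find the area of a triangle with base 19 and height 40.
Area = (1/2) * base * height
Area = (1/2) * 19 * 40
Area = 380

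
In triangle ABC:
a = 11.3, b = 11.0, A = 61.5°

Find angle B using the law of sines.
sin(B)/b = sin(A)/a
sin(B) = b·sin(A)/a = 11.0·sin(61.5°)/11.3 = 0.855486
B = arcsin(0.855486) = 58.81°  (b ≤ a, so B ≤ A and the acute solution is unique)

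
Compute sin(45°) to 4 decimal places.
sin(45 degrees) = sqrt(2)/2
Decimal approximation: 0.7071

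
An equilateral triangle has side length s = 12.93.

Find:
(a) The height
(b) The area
(a) Height h = s·√3/2 = 12.93·√3/2 = 11.2
(b) Area = (√3/4)·s² = (√3/4)·12.93² = (√3/4)·167.185 = 72.39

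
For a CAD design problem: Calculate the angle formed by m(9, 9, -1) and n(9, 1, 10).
m·n = 80, |m|² = 163, |n|² = 182
cos θ = 80/√29666 ≈ 0.4645
θ ≈ 62.32°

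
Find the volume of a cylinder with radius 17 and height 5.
Volume = pi * r² * h
Volume = pi * 17² * 5
Volume = pi * 289 * 5
Volume = pi * 1445
Volume = 4539.60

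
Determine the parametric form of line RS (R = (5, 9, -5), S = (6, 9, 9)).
Direction vector d = S - R = (1, 0, 14)
x = 5 + t, y = 9, z = -5 + 14t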